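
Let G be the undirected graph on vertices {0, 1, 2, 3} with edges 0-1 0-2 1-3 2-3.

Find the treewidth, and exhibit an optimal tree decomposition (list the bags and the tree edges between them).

The largest bag has 3 vertices, giving width 2; this decomposition certifies tw(G) ≤ 2. For the lower bound, G contains the cycle 3–1–0–2–3, so G is not a forest; only forests have treewidth ≤ 1, hence tw(G) ≥ 2. Combining the bounds, tw(G) = 2.

Treewidth 2.
One optimal decomposition is:
Bags: B1 = {0, 1, 3}  B2 = {0, 2, 3}
Tree: B1–B2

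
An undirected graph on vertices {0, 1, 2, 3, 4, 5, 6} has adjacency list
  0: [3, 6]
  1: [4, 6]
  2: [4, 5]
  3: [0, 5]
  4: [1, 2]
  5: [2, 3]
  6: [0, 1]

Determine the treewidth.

A width-2 tree decomposition is:
Bags: B1 = {2, 4, 5}  B2 = {3, 4, 5}  B3 = {0, 3, 4}  B4 = {0, 4, 6}  B5 = {1, 4, 6}
Tree: B1–B2, B2–B3, B3–B4, B4–B5
Each bag holds 3 vertices, so the decomposition has width 2, which upper-bounds the treewidth. For the lower bound, G contains the cycle 4–2–5–3–0–6–1–4, so G is not a forest; only forests have treewidth ≤ 1, hence tw(G) ≥ 2. Therefore the treewidth is 2.

2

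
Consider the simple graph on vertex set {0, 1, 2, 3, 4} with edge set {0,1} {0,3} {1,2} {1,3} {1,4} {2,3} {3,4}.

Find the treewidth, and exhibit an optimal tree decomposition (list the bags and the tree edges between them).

Every bag has size at most 3, so the width is 3 − 1 = 2 and tw(G) ≤ 2. For the lower bound, the 3 vertices {0, 1, 3} are pairwise adjacent, and any tree decomposition puts a clique entirely inside one bag — forcing width ≥ 2. The upper and lower bounds meet at 2, so that is the treewidth.

Treewidth 2.
One such decomposition:
Bags: B1 = {1, 3, 4}  B2 = {0, 1, 3}  B3 = {1, 2, 3}
Tree: B1–B2, B2–B3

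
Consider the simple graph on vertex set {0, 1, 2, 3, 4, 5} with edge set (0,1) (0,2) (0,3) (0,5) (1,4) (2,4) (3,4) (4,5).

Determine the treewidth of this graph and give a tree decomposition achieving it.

Treewidth 2.
Bags: B1 = {0, 4, 5}  B2 = {0, 3, 4}  B3 = {0, 1, 4}  B4 = {0, 2, 4}
Tree: B1–B2, B2–B3, B3–B4

Each bag holds 3 vertices, so the decomposition has width 2, which upper-bounds the treewidth. The edges 0–5–4–3–0 form a cycle, so G is not a tree and its treewidth is at least 2. Therefore the treewidth is 2.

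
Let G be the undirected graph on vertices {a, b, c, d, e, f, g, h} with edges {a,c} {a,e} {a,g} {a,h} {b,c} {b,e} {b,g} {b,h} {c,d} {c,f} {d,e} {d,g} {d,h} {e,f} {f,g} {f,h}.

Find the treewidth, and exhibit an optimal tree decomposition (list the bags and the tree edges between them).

Treewidth 4.
One optimal decomposition is:
Bags: B1 = {b, c, e, g, h}  B2 = {c, e, f, g, h}  B3 = {a, c, e, g, h}  B4 = {c, d, e, g, h}
Tree: B1–B2, B2–B3, B3–B4

The largest bag has 5 vertices, giving width 4; this decomposition certifies tw(G) ≤ 4. For the lower bound: the 5 vertex sets {b,e}, {f,g}, {a,h}, {c}, {d} are disjoint, each induces a connected subgraph, and every pair is joined by at least one edge of G. Contracting each set to a single vertex therefore yields K_{5} as a minor, and since treewidth is minor-monotone, tw(G) ≥ tw(K_{5}) = 4. Therefore the treewidth is 4.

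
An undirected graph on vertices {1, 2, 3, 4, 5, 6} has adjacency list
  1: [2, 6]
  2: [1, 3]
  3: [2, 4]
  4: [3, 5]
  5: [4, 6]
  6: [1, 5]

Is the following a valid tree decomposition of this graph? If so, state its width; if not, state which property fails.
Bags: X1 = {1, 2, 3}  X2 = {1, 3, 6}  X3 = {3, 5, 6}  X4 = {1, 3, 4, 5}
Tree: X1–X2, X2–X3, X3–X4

No — bags containing vertex 1 are not connected in the tree.

A tree decomposition must satisfy three properties: every vertex lies in some bag; for every edge, both endpoints lie together in some bag; and for every vertex, the bags containing it form a connected subtree. Here bags containing vertex 1 are not connected in the tree, so the decomposition is invalid.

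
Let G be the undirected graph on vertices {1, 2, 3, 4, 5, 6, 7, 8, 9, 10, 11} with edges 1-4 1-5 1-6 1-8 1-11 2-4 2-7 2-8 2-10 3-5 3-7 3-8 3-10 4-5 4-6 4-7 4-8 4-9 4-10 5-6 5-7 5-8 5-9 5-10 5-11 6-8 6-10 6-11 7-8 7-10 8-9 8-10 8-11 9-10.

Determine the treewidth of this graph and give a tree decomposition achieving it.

Each bag holds 5 vertices, so the decomposition has width 4, which upper-bounds the treewidth. Conversely, {2, 4, 7, 8, 10} is a clique of size 5, and the vertices of any clique must share a bag in every tree decomposition; so some bag has ≥ 5 vertices and tw(G) ≥ 4. Combining the bounds, tw(G) = 4.

Treewidth 4.
Bags: B1 = {2, 4, 7, 8, 10}  B2 = {4, 5, 7, 8, 10}  B3 = {4, 5, 6, 8, 10}  B4 = {1, 4, 5, 6, 8}  B5 = {4, 5, 8, 9, 10}  B6 = {1, 5, 6, 8, 11}  B7 = {3, 5, 7, 8, 10}
Tree: B1–B2, B2–B3, B3–B4, B3–B5, B4–B6, B2–B7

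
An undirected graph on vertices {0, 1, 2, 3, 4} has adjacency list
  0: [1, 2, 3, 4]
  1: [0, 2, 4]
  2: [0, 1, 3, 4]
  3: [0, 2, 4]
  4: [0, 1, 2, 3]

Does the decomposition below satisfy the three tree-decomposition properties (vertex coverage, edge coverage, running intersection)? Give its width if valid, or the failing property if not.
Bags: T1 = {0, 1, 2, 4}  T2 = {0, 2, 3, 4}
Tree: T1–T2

Vertex coverage: the bags together contain {0, 1, 2, 3, 4}, the full vertex set. Edge coverage: each edge of G has both endpoints in at least one bag. Running intersection: for every vertex, the bags containing it form a connected subtree. All three properties hold, so this is a valid tree decomposition of width max|bag| − 1 = 3, and hence tw(G) ≤ 3.

Yes; width 3.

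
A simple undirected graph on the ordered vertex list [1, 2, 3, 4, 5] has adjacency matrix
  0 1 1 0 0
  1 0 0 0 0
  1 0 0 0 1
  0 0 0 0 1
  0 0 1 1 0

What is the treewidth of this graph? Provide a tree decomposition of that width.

Treewidth 1.
One such decomposition:
Bags: B1 = {1, 3}  B2 = {1, 2}  B3 = {3, 5}  B4 = {4, 5}
Tree: B1–B2, B1–B3, B3–B4

The largest bag has 2 vertices, giving width 1; this decomposition certifies tw(G) ≤ 1. Any graph with an edge has treewidth ≥ 1, and G has the edge 1–3. Combining the bounds, tw(G) = 1.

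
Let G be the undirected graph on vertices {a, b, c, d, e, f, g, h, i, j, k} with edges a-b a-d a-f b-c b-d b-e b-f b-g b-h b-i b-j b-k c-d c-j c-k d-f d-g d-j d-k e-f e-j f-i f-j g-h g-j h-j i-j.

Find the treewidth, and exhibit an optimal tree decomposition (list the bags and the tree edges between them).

Each bag holds 4 vertices, so the decomposition has width 3, which upper-bounds the treewidth. Conversely, {b, d, g, j} is a clique of size 4, and the vertices of any clique must share a bag in every tree decomposition; so some bag has ≥ 4 vertices and tw(G) ≥ 3. Therefore the treewidth is 3.

Treewidth 3.
Bags: B1 = {b, c, d, j}  B2 = {b, d, f, j}  B3 = {b, c, d, k}  B4 = {b, d, g, j}  B5 = {b, f, i, j}  B6 = {a, b, d, f}  B7 = {b, e, f, j}  B8 = {b, g, h, j}
Tree: B1–B2, B1–B3, B2–B4, B2–B5, B2–B6, B5–B7, B4–B8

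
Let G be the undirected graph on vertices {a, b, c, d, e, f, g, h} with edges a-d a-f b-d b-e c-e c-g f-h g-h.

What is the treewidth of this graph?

2

A width-2 tree decomposition is:
Bags: B1 = {c, g, h}  B2 = {c, e, h}  B3 = {b, e, h}  B4 = {b, d, h}  B5 = {a, d, h}  B6 = {a, f, h}
Tree: B1–B2, B2–B3, B3–B4, B4–B5, B5–B6
The largest bag has 3 vertices, giving width 2; this decomposition certifies tw(G) ≤ 2. Since h–g–c–e–b–d–a–f–h is a cycle in G, G is not acyclic. Forests are exactly the graphs of treewidth ≤ 1, so tw(G) ≥ 2. Hence tw(G) = 2 exactly.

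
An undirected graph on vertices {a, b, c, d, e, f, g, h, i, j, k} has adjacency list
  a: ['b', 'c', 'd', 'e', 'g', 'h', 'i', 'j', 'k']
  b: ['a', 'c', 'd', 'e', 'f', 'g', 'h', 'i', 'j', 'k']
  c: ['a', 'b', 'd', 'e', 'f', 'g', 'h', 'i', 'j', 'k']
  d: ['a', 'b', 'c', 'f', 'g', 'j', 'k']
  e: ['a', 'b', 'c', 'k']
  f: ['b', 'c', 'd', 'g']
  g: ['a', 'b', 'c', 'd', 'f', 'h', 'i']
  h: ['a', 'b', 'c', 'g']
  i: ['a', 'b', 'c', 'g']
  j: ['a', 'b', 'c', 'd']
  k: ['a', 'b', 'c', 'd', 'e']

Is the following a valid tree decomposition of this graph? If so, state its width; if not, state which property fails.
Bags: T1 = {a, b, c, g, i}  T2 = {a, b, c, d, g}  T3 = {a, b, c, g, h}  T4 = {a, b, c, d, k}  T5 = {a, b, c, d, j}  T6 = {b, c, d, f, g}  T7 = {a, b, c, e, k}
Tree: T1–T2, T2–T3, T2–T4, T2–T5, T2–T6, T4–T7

Every vertex of G appears in some bag (union = {a, b, c, d, e, f, g, h, i, j, k}); every edge is covered by a bag; and for each vertex v the set of bags containing v is connected in the bag tree. The decomposition is therefore valid. The largest bag has 5 vertices, so the width is 4.

Yes; width 4.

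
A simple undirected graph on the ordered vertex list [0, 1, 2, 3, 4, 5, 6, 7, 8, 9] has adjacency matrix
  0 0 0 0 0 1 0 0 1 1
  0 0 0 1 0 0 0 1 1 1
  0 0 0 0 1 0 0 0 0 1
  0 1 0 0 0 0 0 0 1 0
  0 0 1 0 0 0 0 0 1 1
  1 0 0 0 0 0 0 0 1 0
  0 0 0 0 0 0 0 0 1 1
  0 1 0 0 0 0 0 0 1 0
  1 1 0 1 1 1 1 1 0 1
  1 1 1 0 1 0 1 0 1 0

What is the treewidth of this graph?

2

A width-2 tree decomposition is:
Bags: B1 = {1, 8, 9}  B2 = {0, 8, 9}  B3 = {1, 3, 8}  B4 = {4, 8, 9}  B5 = {1, 7, 8}  B6 = {0, 5, 8}  B7 = {6, 8, 9}  B8 = {2, 4, 9}
Tree: B1–B2, B1–B3, B1–B4, B1–B5, B2–B6, B4–B7, B4–B8
Each bag holds 3 vertices, so the decomposition has width 2, which upper-bounds the treewidth. Conversely, {0, 8, 9} is a clique of size 3, and the vertices of any clique must share a bag in every tree decomposition; so some bag has ≥ 3 vertices and tw(G) ≥ 2. Therefore the treewidth is 2.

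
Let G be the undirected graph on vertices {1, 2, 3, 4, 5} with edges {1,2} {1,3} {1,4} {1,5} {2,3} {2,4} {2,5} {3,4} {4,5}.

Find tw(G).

3

A width-3 tree decomposition is:
Bags: B1 = {1, 2, 3, 4}  B2 = {1, 2, 4, 5}
Tree: B1–B2
The largest bag has 4 vertices, giving width 3; this decomposition certifies tw(G) ≤ 3. Conversely, {1, 2, 3, 4} is a clique of size 4, and the vertices of any clique must share a bag in every tree decomposition; so some bag has ≥ 4 vertices and tw(G) ≥ 3. Combining the bounds, tw(G) = 3.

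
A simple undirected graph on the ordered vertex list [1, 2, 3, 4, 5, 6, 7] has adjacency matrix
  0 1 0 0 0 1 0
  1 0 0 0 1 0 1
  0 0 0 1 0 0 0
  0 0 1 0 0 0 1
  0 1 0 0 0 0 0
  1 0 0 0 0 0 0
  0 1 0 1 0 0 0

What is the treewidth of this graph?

1

A width-1 tree decomposition is:
Bags: B1 = {2, 7}  B2 = {1, 2}  B3 = {4, 7}  B4 = {2, 5}  B5 = {3, 4}  B6 = {1, 6}
Tree: B1–B2, B1–B3, B2–B4, B3–B5, B2–B6
Every bag has size at most 2, so the width is 2 − 1 = 1 and tw(G) ≤ 1. G has an edge, so its treewidth is at least 1. Hence tw(G) = 1 exactly.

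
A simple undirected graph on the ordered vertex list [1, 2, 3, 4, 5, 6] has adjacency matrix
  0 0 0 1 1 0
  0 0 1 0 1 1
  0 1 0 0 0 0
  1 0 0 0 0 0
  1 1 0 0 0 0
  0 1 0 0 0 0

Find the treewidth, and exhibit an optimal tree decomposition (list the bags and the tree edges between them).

The largest bag has 2 vertices, giving width 1; this decomposition certifies tw(G) ≤ 1. Any graph with an edge has treewidth ≥ 1, and G has the edge 5–2. Therefore the treewidth is 1.

Treewidth 1.
One such decomposition:
Bags: B1 = {2, 5}  B2 = {2, 3}  B3 = {2, 6}  B4 = {1, 5}  B5 = {1, 4}
Tree: B1–B2, B2–B3, B1–B4, B4–B5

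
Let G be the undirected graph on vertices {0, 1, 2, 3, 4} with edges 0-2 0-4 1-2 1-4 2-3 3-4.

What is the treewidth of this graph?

A width-2 tree decomposition is:
Bags: B1 = {2, 3, 4}  B2 = {1, 2, 4}  B3 = {0, 2, 4}
Tree: B1–B2, B2–B3
Each bag holds 3 vertices, so the decomposition has width 2, which upper-bounds the treewidth. For the lower bound, G contains the cycle 3–4–1–2–3, so G is not a forest; only forests have treewidth ≤ 1, hence tw(G) ≥ 2. Combining the bounds, tw(G) = 2.

2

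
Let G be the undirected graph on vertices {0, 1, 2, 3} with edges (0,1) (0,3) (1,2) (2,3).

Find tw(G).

A width-2 tree decomposition is:
Bags: B1 = {0, 2, 3}  B2 = {0, 1, 2}
Tree: B1–B2
Each bag holds 3 vertices, so the decomposition has width 2, which upper-bounds the treewidth. For the lower bound, G contains the cycle 0–3–2–1–0, so G is not a forest; only forests have treewidth ≤ 1, hence tw(G) ≥ 2. Therefore the treewidth is 2.

2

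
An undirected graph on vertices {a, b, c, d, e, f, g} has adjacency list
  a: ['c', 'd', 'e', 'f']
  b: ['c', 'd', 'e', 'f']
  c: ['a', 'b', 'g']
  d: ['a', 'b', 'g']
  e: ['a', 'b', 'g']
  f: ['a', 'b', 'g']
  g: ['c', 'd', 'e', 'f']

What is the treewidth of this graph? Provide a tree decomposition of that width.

Treewidth 3.
One such decomposition:
Bags: B1 = {a, b, e, g}  B2 = {a, b, d, g}  B3 = {a, b, f, g}  B4 = {a, b, c, g}
Tree: B1–B2, B2–B3, B3–B4

Each bag holds 4 vertices, so the decomposition has width 3, which upper-bounds the treewidth. For the lower bound: the 4 vertex sets {e,g}, {a,d}, {b}, {f} are disjoint, each induces a connected subgraph, and every pair is joined by at least one edge of G. Contracting each set to a single vertex therefore yields K_{4} as a minor, and since treewidth is minor-monotone, tw(G) ≥ tw(K_{4}) = 3. The upper and lower bounds meet at 3, so that is the treewidth.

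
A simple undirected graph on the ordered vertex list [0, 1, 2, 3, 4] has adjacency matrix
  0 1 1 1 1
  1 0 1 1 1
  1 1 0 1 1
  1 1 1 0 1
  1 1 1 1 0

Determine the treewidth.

4

A width-4 tree decomposition is:
Bags: B1 = {0, 1, 2, 3, 4}
Tree: (single bag)
A single bag containing all 5 vertices is trivially a valid decomposition of width 4. Conversely, {0, 1, 2, 3, 4} is a clique of size 5, and the vertices of any clique must share a bag in every tree decomposition; so some bag has ≥ 5 vertices and tw(G) ≥ 4. Combining the bounds, tw(G) = 4.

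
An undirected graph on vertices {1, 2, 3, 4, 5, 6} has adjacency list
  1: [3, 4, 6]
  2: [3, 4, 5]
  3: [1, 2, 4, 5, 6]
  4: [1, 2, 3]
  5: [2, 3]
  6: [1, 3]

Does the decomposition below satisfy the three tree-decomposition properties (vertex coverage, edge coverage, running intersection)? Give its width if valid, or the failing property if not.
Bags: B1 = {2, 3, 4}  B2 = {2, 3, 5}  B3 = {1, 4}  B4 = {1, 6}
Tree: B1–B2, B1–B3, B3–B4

No — edge (3,1) lies in no bag.

A tree decomposition must satisfy three properties: every vertex lies in some bag; for every edge, both endpoints lie together in some bag; and for every vertex, the bags containing it form a connected subtree. Here edge (3,1) lies in no bag, so the decomposition is invalid.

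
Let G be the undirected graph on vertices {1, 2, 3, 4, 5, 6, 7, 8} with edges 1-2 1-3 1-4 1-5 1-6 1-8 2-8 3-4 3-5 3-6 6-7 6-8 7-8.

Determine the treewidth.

2

A width-2 tree decomposition is:
Bags: B1 = {1, 3, 6}  B2 = {1, 6, 8}  B3 = {1, 3, 5}  B4 = {6, 7, 8}  B5 = {1, 2, 8}  B6 = {1, 3, 4}
Tree: B1–B2, B1–B3, B2–B4, B2–B5, B1–B6
The largest bag has 3 vertices, giving width 2; this decomposition certifies tw(G) ≤ 2. For the lower bound, the 3 vertices {1, 2, 8} are pairwise adjacent, and any tree decomposition puts a clique entirely inside one bag — forcing width ≥ 2. Combining the bounds, tw(G) = 2.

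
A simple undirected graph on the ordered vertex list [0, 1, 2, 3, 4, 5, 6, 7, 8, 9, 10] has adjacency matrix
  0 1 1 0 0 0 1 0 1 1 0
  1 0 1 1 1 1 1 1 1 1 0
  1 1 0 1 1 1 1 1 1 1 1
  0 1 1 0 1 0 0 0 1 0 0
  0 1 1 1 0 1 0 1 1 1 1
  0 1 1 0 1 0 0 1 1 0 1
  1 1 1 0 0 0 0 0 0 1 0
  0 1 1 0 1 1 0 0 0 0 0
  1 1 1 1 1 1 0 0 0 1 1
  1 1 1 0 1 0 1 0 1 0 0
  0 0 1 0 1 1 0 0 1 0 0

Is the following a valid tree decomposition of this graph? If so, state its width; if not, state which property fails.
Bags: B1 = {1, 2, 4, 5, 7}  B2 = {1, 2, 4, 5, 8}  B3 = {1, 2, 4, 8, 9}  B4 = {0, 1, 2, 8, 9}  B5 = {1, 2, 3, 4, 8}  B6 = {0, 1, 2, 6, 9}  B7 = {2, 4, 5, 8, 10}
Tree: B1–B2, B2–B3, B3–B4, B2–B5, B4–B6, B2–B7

Checking the three conditions: (i) the bags cover all of {0, 1, 2, 3, 4, 5, 6, 7, 8, 9, 10}; (ii) for each edge, some bag contains both endpoints; (iii) the bags containing any fixed vertex form a subtree. All hold, so the decomposition is valid with width 5 − 1 = 4.

Yes; width 4.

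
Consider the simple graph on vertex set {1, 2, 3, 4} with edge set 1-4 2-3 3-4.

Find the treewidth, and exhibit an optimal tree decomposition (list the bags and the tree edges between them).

Each bag holds 2 vertices, so the decomposition has width 1, which upper-bounds the treewidth. Since G has at least one edge (e.g. 3–4), it is not an edgeless graph, so tw(G) ≥ 1. The upper and lower bounds meet at 1, so that is the treewidth.

Treewidth 1.
One optimal decomposition is:
Bags: B1 = {3, 4}  B2 = {1, 4}  B3 = {2, 3}
Tree: B1–B2, B1–B3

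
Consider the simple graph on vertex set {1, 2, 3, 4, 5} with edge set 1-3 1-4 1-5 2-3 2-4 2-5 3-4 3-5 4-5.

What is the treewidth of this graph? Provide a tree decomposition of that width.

Treewidth 3.
One such decomposition:
Bags: B1 = {1, 3, 4, 5}  B2 = {2, 3, 4, 5}
Tree: B1–B2

The largest bag has 4 vertices, giving width 3; this decomposition certifies tw(G) ≤ 3. For the lower bound, the 4 vertices {1, 3, 4, 5} are pairwise adjacent, and any tree decomposition puts a clique entirely inside one bag — forcing width ≥ 3. Hence tw(G) = 3 exactly.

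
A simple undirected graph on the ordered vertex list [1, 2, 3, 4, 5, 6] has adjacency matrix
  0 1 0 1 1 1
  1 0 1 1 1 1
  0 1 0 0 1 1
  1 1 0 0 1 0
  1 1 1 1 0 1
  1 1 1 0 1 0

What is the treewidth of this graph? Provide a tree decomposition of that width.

Treewidth 3.
Bags: B1 = {1, 2, 5, 6}  B2 = {2, 3, 5, 6}  B3 = {1, 2, 4, 5}
Tree: B1–B2, B1–B3

Each bag holds 4 vertices, so the decomposition has width 3, which upper-bounds the treewidth. Conversely, {1, 2, 4, 5} is a clique of size 4, and the vertices of any clique must share a bag in every tree decomposition; so some bag has ≥ 4 vertices and tw(G) ≥ 3. The upper and lower bounds meet at 3, so that is the treewidth.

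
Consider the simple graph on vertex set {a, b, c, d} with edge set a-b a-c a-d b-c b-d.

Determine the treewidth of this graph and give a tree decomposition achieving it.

Treewidth 2.
One optimal decomposition is:
Bags: B1 = {a, b, c}  B2 = {a, b, d}
Tree: B1–B2

The largest bag has 3 vertices, giving width 2; this decomposition certifies tw(G) ≤ 2. On the other hand G contains the 3-clique {a, b, d}. A clique must lie in a single bag of any decomposition, so no decomposition can have width below 2. Hence tw(G) = 2 exactly.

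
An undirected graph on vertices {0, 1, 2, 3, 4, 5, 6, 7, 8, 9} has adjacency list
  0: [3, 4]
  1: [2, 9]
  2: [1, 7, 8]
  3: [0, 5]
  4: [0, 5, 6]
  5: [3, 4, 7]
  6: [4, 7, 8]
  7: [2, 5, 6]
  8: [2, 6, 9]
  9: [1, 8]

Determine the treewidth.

A width-2 tree decomposition is:
Bags: B1 = {1, 2, 9}  B2 = {2, 8, 9}  B3 = {2, 7, 8}  B4 = {6, 7, 8}  B5 = {5, 6, 7}  B6 = {4, 5, 6}  B7 = {3, 4, 5}  B8 = {0, 3, 4}
Tree: B1–B2, B2–B3, B3–B4, B4–B5, B5–B6, B6–B7, B7–B8
Each bag holds 3 vertices, so the decomposition has width 2, which upper-bounds the treewidth. The edges 1–9–8–2–1 form a cycle, so G is not a tree and its treewidth is at least 2. Combining the bounds, tw(G) = 2.

2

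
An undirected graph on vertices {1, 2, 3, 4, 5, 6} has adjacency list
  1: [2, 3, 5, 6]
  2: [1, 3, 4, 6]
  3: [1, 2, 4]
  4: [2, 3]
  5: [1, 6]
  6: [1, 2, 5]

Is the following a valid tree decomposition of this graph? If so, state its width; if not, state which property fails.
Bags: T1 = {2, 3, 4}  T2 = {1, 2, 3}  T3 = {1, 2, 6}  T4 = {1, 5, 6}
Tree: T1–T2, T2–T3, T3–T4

Yes; width 2.

Checking the three conditions: (i) the bags cover all of {1, 2, 3, 4, 5, 6}; (ii) for each edge, some bag contains both endpoints; (iii) the bags containing any fixed vertex form a subtree. All hold, so the decomposition is valid with width 3 − 1 = 2.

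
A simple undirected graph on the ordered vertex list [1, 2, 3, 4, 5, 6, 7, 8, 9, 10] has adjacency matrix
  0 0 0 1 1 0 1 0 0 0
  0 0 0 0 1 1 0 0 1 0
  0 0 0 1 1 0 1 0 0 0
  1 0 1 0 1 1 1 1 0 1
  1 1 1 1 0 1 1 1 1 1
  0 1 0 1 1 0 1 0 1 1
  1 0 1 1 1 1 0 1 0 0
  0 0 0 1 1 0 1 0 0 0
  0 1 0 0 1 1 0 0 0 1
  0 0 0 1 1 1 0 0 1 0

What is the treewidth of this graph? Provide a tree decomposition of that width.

Treewidth 3.
One such decomposition:
Bags: B1 = {4, 5, 6, 7}  B2 = {4, 5, 7, 8}  B3 = {4, 5, 6, 10}  B4 = {3, 4, 5, 7}  B5 = {1, 4, 5, 7}  B6 = {5, 6, 9, 10}  B7 = {2, 5, 6, 9}
Tree: B1–B2, B1–B3, B2–B4, B2–B5, B3–B6, B6–B7

Every bag has size at most 4, so the width is 4 − 1 = 3 and tw(G) ≤ 3. Conversely, {5, 6, 9, 10} is a clique of size 4, and the vertices of any clique must share a bag in every tree decomposition; so some bag has ≥ 4 vertices and tw(G) ≥ 3. Combining the bounds, tw(G) = 3.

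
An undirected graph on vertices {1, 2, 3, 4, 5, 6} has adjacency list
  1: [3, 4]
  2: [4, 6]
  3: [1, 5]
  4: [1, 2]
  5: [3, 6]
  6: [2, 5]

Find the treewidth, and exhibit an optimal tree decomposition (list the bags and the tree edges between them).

Each bag holds 3 vertices, so the decomposition has width 2, which upper-bounds the treewidth. For the lower bound, G contains the cycle 3–5–6–2–4–1–3, so G is not a forest; only forests have treewidth ≤ 1, hence tw(G) ≥ 2. Hence tw(G) = 2 exactly.

Treewidth 2.
Bags: B1 = {3, 5, 6}  B2 = {2, 3, 6}  B3 = {2, 3, 4}  B4 = {1, 3, 4}
Tree: B1–B2, B2–B3, B3–B4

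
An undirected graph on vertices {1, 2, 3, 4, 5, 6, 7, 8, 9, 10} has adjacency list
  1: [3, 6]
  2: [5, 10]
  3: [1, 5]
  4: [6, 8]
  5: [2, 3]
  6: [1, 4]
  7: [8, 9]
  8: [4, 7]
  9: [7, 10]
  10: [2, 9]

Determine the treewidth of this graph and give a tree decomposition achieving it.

The largest bag has 3 vertices, giving width 2; this decomposition certifies tw(G) ≤ 2. For the lower bound, G contains the cycle 3–1–6–4–8–7–9–10–2–5–3, so G is not a forest; only forests have treewidth ≤ 1, hence tw(G) ≥ 2. Therefore the treewidth is 2.

Treewidth 2.
One such decomposition:
Bags: B1 = {1, 3, 6}  B2 = {3, 4, 6}  B3 = {3, 4, 8}  B4 = {3, 7, 8}  B5 = {3, 7, 9}  B6 = {3, 9, 10}  B7 = {2, 3, 10}  B8 = {2, 3, 5}
Tree: B1–B2, B2–B3, B3–B4, B4–B5, B5–B6, B6–B7, B7–B8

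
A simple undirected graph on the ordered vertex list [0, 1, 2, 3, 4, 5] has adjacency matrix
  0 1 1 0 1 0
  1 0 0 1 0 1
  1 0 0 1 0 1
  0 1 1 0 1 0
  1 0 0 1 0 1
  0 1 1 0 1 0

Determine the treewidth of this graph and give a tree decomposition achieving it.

The largest bag has 4 vertices, giving width 3; this decomposition certifies tw(G) ≤ 3. For the lower bound: the 4 vertex sets {0,1}, {3,4}, {5}, {2} are disjoint, each induces a connected subgraph, and every pair is joined by at least one edge of G. Contracting each set to a single vertex therefore yields K_{4} as a minor, and since treewidth is minor-monotone, tw(G) ≥ tw(K_{4}) = 3. Therefore the treewidth is 3.

Treewidth 3.
One such decomposition:
Bags: B1 = {0, 1, 3, 5}  B2 = {0, 3, 4, 5}  B3 = {0, 2, 3, 5}
Tree: B1–B2, B2–B3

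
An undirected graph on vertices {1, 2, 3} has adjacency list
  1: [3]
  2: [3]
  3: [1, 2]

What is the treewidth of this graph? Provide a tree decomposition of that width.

Each bag holds 2 vertices, so the decomposition has width 1, which upper-bounds the treewidth. Any graph with an edge has treewidth ≥ 1, and G has the edge 3–2. Therefore the treewidth is 1.

Treewidth 1.
Bags: B1 = {2, 3}  B2 = {1, 3}
Tree: B1–B2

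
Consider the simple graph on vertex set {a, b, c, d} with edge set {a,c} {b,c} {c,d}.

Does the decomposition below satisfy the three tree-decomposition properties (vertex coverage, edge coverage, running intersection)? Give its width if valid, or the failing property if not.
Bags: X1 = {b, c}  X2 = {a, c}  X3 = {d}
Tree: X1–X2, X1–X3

No — edge (c,d) lies in no bag.

A tree decomposition must satisfy three properties: every vertex lies in some bag; for every edge, both endpoints lie together in some bag; and for every vertex, the bags containing it form a connected subtree. Here edge (c,d) lies in no bag, so the decomposition is invalid.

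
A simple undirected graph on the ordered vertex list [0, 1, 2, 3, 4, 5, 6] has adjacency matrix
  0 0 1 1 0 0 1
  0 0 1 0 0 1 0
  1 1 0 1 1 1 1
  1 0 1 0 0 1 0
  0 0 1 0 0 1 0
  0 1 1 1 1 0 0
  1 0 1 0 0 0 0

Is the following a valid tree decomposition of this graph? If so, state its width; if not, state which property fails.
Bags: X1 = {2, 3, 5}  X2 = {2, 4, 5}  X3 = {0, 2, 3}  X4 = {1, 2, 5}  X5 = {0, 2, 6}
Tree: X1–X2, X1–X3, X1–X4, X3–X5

Every vertex of G appears in some bag (union = {0, 1, 2, 3, 4, 5, 6}); every edge is covered by a bag; and for each vertex v the set of bags containing v is connected in the bag tree. The decomposition is therefore valid. The largest bag has 3 vertices, so the width is 2.

Yes; width 2.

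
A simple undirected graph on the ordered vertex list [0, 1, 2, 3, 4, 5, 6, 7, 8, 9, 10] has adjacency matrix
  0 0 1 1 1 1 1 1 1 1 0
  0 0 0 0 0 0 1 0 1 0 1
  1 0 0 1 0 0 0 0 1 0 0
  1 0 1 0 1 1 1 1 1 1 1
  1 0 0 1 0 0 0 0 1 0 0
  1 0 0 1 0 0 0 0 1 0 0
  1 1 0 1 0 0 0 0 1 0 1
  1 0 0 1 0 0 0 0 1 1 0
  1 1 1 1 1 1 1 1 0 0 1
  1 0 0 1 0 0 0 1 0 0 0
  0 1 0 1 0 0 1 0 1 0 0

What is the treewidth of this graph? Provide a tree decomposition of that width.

Treewidth 3.
One such decomposition:
Bags: B1 = {0, 3, 4, 8}  B2 = {0, 3, 5, 8}  B3 = {0, 3, 7, 8}  B4 = {0, 3, 6, 8}  B5 = {3, 6, 8, 10}  B6 = {1, 6, 8, 10}  B7 = {0, 2, 3, 8}  B8 = {0, 3, 7, 9}
Tree: B1–B2, B2–B3, B2–B4, B4–B5, B5–B6, B1–B7, B3–B8

Every bag has size at most 4, so the width is 4 − 1 = 3 and tw(G) ≤ 3. Conversely, {1, 6, 8, 10} is a clique of size 4, and the vertices of any clique must share a bag in every tree decomposition; so some bag has ≥ 4 vertices and tw(G) ≥ 3. Therefore the treewidth is 3.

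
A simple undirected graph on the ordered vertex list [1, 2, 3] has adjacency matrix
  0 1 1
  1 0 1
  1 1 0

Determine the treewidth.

2

A width-2 tree decomposition is:
Bags: B1 = {1, 2, 3}
Tree: (single bag)
A single bag containing all 3 vertices is trivially a valid decomposition of width 2. Conversely, {1, 2, 3} is a clique of size 3, and the vertices of any clique must share a bag in every tree decomposition; so some bag has ≥ 3 vertices and tw(G) ≥ 2. The upper and lower bounds meet at 2, so that is the treewidth.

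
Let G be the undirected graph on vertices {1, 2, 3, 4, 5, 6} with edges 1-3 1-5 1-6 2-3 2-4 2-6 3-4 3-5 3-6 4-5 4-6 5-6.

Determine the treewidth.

3

A width-3 tree decomposition is:
Bags: B1 = {3, 4, 5, 6}  B2 = {1, 3, 5, 6}  B3 = {2, 3, 4, 6}
Tree: B1–B2, B1–B3
Each bag holds 4 vertices, so the decomposition has width 3, which upper-bounds the treewidth. For the lower bound, the 4 vertices {1, 3, 5, 6} are pairwise adjacent, and any tree decomposition puts a clique entirely inside one bag — forcing width ≥ 3. Hence tw(G) = 3 exactly.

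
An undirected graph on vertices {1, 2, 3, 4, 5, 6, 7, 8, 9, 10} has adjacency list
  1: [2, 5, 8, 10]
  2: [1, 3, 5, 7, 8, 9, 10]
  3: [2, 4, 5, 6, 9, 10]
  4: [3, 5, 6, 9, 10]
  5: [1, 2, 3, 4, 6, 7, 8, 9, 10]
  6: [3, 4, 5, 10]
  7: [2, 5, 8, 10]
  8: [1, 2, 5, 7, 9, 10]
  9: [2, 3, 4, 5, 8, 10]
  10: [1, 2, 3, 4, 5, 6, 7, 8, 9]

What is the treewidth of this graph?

4

A width-4 tree decomposition is:
Bags: B1 = {1, 2, 5, 8, 10}  B2 = {2, 5, 8, 9, 10}  B3 = {2, 5, 7, 8, 10}  B4 = {2, 3, 5, 9, 10}  B5 = {3, 4, 5, 9, 10}  B6 = {3, 4, 5, 6, 10}
Tree: B1–B2, B2–B3, B2–B4, B4–B5, B5–B6
Each bag holds 5 vertices, so the decomposition has width 4, which upper-bounds the treewidth. For the lower bound, the 5 vertices {1, 2, 5, 8, 10} are pairwise adjacent, and any tree decomposition puts a clique entirely inside one bag — forcing width ≥ 4. Combining the bounds, tw(G) = 4.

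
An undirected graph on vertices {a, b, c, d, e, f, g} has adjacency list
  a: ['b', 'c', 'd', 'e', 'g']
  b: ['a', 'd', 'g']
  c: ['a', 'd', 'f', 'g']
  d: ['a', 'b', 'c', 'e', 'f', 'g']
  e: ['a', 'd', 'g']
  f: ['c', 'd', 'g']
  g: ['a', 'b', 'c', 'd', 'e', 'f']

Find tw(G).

A width-3 tree decomposition is:
Bags: B1 = {a, c, d, g}  B2 = {c, d, f, g}  B3 = {a, d, e, g}  B4 = {a, b, d, g}
Tree: B1–B2, B1–B3, B1–B4
Every bag has size at most 4, so the width is 4 − 1 = 3 and tw(G) ≤ 3. For the lower bound, the 4 vertices {a, d, e, g} are pairwise adjacent, and any tree decomposition puts a clique entirely inside one bag — forcing width ≥ 3. Therefore the treewidth is 3.

3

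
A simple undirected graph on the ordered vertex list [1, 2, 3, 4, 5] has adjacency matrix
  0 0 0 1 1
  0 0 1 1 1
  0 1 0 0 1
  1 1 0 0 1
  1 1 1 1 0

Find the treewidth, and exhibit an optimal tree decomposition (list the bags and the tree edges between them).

Treewidth 2.
One optimal decomposition is:
Bags: B1 = {1, 4, 5}  B2 = {2, 4, 5}  B3 = {2, 3, 5}
Tree: B1–B2, B2–B3

Every bag has size at most 3, so the width is 3 − 1 = 2 and tw(G) ≤ 2. Conversely, {1, 4, 5} is a clique of size 3, and the vertices of any clique must share a bag in every tree decomposition; so some bag has ≥ 3 vertices and tw(G) ≥ 2. Therefore the treewidth is 2.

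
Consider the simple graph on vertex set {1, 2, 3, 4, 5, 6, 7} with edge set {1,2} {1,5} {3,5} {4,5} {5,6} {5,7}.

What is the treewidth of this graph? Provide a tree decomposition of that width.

Treewidth 1.
One such decomposition:
Bags: B1 = {1, 5}  B2 = {5, 6}  B3 = {3, 5}  B4 = {5, 7}  B5 = {4, 5}  B6 = {1, 2}
Tree: B1–B2, B1–B3, B2–B4, B1–B5, B1–B6

Every bag has size at most 2, so the width is 2 − 1 = 1 and tw(G) ≤ 1. Since G has at least one edge (e.g. 5–1), it is not an edgeless graph, so tw(G) ≥ 1. Therefore the treewidth is 1.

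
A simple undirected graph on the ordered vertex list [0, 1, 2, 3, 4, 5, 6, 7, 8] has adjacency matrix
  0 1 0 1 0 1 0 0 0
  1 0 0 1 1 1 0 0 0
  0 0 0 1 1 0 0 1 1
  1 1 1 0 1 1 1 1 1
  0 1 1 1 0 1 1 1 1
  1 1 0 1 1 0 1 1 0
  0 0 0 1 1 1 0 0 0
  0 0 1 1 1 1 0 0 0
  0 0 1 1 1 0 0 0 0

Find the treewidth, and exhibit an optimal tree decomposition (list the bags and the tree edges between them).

Treewidth 3.
Bags: B1 = {3, 4, 5, 7}  B2 = {2, 3, 4, 7}  B3 = {3, 4, 5, 6}  B4 = {1, 3, 4, 5}  B5 = {0, 1, 3, 5}  B6 = {2, 3, 4, 8}
Tree: B1–B2, B1–B3, B1–B4, B4–B5, B2–B6

Each bag holds 4 vertices, so the decomposition has width 3, which upper-bounds the treewidth. On the other hand G contains the 4-clique {0, 1, 3, 5}. A clique must lie in a single bag of any decomposition, so no decomposition can have width below 3. Hence tw(G) = 3 exactly.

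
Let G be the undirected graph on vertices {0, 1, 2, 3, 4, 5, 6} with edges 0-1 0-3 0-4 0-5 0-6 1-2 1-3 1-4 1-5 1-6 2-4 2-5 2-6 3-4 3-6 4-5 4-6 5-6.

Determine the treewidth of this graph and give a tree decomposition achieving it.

Every bag has size at most 5, so the width is 5 − 1 = 4 and tw(G) ≤ 4. On the other hand G contains the 5-clique {0, 1, 3, 4, 6}. A clique must lie in a single bag of any decomposition, so no decomposition can have width below 4. Therefore the treewidth is 4.

Treewidth 4.
One such decomposition:
Bags: B1 = {1, 2, 4, 5, 6}  B2 = {0, 1, 4, 5, 6}  B3 = {0, 1, 3, 4, 6}
Tree: B1–B2, B2–B3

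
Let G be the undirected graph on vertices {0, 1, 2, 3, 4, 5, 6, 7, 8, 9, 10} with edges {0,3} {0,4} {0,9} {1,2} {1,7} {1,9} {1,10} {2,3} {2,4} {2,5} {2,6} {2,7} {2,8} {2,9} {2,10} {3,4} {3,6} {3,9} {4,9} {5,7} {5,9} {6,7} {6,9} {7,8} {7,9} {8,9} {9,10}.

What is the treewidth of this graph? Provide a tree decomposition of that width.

Treewidth 3.
One such decomposition:
Bags: B1 = {2, 6, 7, 9}  B2 = {1, 2, 7, 9}  B3 = {2, 7, 8, 9}  B4 = {2, 3, 6, 9}  B5 = {2, 3, 4, 9}  B6 = {2, 5, 7, 9}  B7 = {1, 2, 9, 10}  B8 = {0, 3, 4, 9}
Tree: B1–B2, B2–B3, B1–B4, B4–B5, B3–B6, B2–B7, B5–B8

The largest bag has 4 vertices, giving width 3; this decomposition certifies tw(G) ≤ 3. Conversely, {0, 3, 4, 9} is a clique of size 4, and the vertices of any clique must share a bag in every tree decomposition; so some bag has ≥ 4 vertices and tw(G) ≥ 3. Combining the bounds, tw(G) = 3.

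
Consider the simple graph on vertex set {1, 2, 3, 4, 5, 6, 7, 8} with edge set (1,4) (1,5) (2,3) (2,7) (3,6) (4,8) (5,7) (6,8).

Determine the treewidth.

2

A width-2 tree decomposition is:
Bags: B1 = {1, 4, 8}  B2 = {1, 5, 8}  B3 = {5, 7, 8}  B4 = {2, 7, 8}  B5 = {2, 3, 8}  B6 = {3, 6, 8}
Tree: B1–B2, B2–B3, B3–B4, B4–B5, B5–B6
Every bag has size at most 3, so the width is 3 − 1 = 2 and tw(G) ≤ 2. For the lower bound, G contains the cycle 8–4–1–5–7–2–3–6–8, so G is not a forest; only forests have treewidth ≤ 1, hence tw(G) ≥ 2. The upper and lower bounds meet at 2, so that is the treewidth.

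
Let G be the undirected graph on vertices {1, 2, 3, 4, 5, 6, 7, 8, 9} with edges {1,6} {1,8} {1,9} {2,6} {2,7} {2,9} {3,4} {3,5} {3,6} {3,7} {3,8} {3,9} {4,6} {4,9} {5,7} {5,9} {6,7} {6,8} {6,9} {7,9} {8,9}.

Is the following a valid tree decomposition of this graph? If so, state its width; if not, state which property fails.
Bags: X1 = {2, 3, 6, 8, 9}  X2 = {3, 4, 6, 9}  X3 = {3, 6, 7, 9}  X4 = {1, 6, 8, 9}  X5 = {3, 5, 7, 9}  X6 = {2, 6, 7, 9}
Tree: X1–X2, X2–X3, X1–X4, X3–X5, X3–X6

A tree decomposition must satisfy three properties: every vertex lies in some bag; for every edge, both endpoints lie together in some bag; and for every vertex, the bags containing it form a connected subtree. Here bags containing vertex 2 are not connected in the tree, so the decomposition is invalid.

No — bags containing vertex 2 are not connected in the tree.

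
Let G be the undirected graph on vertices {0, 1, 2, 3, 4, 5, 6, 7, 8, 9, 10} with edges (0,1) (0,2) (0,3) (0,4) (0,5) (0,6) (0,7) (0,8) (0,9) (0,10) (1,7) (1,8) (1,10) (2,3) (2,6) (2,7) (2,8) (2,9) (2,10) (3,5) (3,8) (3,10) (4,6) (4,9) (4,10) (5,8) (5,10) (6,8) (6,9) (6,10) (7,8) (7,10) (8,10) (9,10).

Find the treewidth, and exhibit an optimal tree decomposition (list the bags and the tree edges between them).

Every bag has size at most 5, so the width is 5 − 1 = 4 and tw(G) ≤ 4. Conversely, {0, 1, 7, 8, 10} is a clique of size 5, and the vertices of any clique must share a bag in every tree decomposition; so some bag has ≥ 5 vertices and tw(G) ≥ 4. Therefore the treewidth is 4.

Treewidth 4.
One optimal decomposition is:
Bags: B1 = {0, 2, 3, 8, 10}  B2 = {0, 3, 5, 8, 10}  B3 = {0, 2, 6, 8, 10}  B4 = {0, 2, 7, 8, 10}  B5 = {0, 1, 7, 8, 10}  B6 = {0, 2, 6, 9, 10}  B7 = {0, 4, 6, 9, 10}
Tree: B1–B2, B1–B3, B1–B4, B4–B5, B3–B6, B6–B7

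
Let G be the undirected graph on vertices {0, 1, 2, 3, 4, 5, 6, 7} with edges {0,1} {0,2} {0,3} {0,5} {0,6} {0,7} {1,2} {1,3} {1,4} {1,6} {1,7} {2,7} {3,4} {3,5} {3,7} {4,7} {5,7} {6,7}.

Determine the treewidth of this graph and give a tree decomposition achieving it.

Treewidth 3.
One optimal decomposition is:
Bags: B1 = {1, 3, 4, 7}  B2 = {0, 1, 3, 7}  B3 = {0, 3, 5, 7}  B4 = {0, 1, 2, 7}  B5 = {0, 1, 6, 7}
Tree: B1–B2, B2–B3, B2–B4, B4–B5

Each bag holds 4 vertices, so the decomposition has width 3, which upper-bounds the treewidth. Conversely, {0, 1, 2, 7} is a clique of size 4, and the vertices of any clique must share a bag in every tree decomposition; so some bag has ≥ 4 vertices and tw(G) ≥ 3. Hence tw(G) = 3 exactly.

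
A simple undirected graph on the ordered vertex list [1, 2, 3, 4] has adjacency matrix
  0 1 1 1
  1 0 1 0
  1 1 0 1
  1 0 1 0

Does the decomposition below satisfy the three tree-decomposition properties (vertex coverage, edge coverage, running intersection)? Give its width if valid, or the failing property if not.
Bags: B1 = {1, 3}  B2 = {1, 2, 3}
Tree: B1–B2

A tree decomposition must satisfy three properties: every vertex lies in some bag; for every edge, both endpoints lie together in some bag; and for every vertex, the bags containing it form a connected subtree. Here vertex 4 appears in no bag, so the decomposition is invalid.

No — vertex 4 appears in no bag.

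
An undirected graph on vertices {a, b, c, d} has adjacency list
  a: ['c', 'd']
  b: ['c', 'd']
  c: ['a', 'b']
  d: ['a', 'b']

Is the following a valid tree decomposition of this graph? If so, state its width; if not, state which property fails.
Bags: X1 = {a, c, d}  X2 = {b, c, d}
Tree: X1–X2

Yes; width 2.

Vertex coverage: the bags together contain {a, b, c, d}, the full vertex set. Edge coverage: each edge of G has both endpoints in at least one bag. Running intersection: for every vertex, the bags containing it form a connected subtree. All three properties hold, so this is a valid tree decomposition of width max|bag| − 1 = 2, and hence tw(G) ≤ 2.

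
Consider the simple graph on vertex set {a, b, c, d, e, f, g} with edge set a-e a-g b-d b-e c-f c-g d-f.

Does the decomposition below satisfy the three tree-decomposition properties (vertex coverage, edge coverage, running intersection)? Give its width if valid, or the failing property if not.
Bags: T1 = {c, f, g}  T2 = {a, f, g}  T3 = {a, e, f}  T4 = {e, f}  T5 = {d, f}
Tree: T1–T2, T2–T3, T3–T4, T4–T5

No — vertex b appears in no bag.

A tree decomposition must satisfy three properties: every vertex lies in some bag; for every edge, both endpoints lie together in some bag; and for every vertex, the bags containing it form a connected subtree. Here vertex b appears in no bag, so the decomposition is invalid.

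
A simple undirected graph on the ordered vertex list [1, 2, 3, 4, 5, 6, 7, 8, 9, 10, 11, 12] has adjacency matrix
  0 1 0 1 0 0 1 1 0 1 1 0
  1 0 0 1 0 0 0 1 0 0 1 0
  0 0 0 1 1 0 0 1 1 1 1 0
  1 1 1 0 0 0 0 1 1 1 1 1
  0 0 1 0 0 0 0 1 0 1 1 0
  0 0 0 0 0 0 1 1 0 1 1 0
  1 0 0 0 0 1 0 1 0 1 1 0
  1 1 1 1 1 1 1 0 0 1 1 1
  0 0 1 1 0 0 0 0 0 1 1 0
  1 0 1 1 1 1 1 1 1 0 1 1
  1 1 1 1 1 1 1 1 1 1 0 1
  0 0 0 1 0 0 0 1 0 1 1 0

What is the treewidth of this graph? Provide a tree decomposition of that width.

Treewidth 4.
One optimal decomposition is:
Bags: B1 = {1, 4, 8, 10, 11}  B2 = {3, 4, 8, 10, 11}  B3 = {1, 7, 8, 10, 11}  B4 = {4, 8, 10, 11, 12}  B5 = {6, 7, 8, 10, 11}  B6 = {3, 5, 8, 10, 11}  B7 = {3, 4, 9, 10, 11}  B8 = {1, 2, 4, 8, 11}
Tree: B1–B2, B1–B3, B1–B4, B3–B5, B2–B6, B2–B7, B1–B8

Each bag holds 5 vertices, so the decomposition has width 4, which upper-bounds the treewidth. Conversely, {1, 2, 4, 8, 11} is a clique of size 5, and the vertices of any clique must share a bag in every tree decomposition; so some bag has ≥ 5 vertices and tw(G) ≥ 4. Therefore the treewidth is 4.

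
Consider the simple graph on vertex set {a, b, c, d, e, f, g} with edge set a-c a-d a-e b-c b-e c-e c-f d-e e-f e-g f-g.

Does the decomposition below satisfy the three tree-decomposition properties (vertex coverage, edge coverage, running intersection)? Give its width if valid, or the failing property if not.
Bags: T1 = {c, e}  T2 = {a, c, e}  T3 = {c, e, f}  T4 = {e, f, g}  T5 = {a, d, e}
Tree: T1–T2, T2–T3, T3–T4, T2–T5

A tree decomposition must satisfy three properties: every vertex lies in some bag; for every edge, both endpoints lie together in some bag; and for every vertex, the bags containing it form a connected subtree. Here vertex b appears in no bag, so the decomposition is invalid.

No — vertex b appears in no bag.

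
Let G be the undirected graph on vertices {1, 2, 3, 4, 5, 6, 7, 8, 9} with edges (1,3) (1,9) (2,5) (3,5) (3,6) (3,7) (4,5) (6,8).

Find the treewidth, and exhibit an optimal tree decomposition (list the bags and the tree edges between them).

The largest bag has 2 vertices, giving width 1; this decomposition certifies tw(G) ≤ 1. Any graph with an edge has treewidth ≥ 1, and G has the edge 7–3. Combining the bounds, tw(G) = 1.

Treewidth 1.
Bags: B1 = {3, 7}  B2 = {3, 6}  B3 = {1, 3}  B4 = {3, 5}  B5 = {1, 9}  B6 = {2, 5}  B7 = {6, 8}  B8 = {4, 5}
Tree: B1–B2, B1–B3, B2–B4, B3–B5, B4–B6, B2–B7, B6–B8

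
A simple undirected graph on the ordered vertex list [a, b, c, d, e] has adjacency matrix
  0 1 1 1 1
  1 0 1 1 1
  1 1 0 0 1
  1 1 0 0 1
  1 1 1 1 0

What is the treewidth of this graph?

3

A width-3 tree decomposition is:
Bags: B1 = {a, b, d, e}  B2 = {a, b, c, e}
Tree: B1–B2
The largest bag has 4 vertices, giving width 3; this decomposition certifies tw(G) ≤ 3. For the lower bound, the 4 vertices {a, b, d, e} are pairwise adjacent, and any tree decomposition puts a clique entirely inside one bag — forcing width ≥ 3. Therefore the treewidth is 3.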